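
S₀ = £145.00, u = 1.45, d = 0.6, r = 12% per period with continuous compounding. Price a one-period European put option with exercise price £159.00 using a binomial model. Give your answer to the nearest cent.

Risk-neutral probability p = (e^0.12 − 0.6)/(1.45 − 0.6) = 0.5275/0.8500 = 0.6206
Terminal stock prices: S_u = 210.2, S_d = 87
Terminal payoffs (K − S): max(-51.25, 0) = 0, max(72, 0) = 72
Node 0 (S = 145): V_0 = e^(−0.12)·[0.6206·0.0000 + 0.3794·72.0000] = 24.2288

£24.23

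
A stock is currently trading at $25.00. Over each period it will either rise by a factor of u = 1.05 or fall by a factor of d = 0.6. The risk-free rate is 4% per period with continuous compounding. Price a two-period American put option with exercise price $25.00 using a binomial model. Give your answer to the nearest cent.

Risk-neutral probability p = (e^0.04 − 0.6)/(1.05 − 0.6) = 0.4408/0.4500 = 0.9796
Terminal stock prices: S_uu = 27.56, S_ud = 15.75, S_dd = 9
Terminal payoffs (K − S): max(-2.562, 0) = 0, max(9.25, 0) = 9.25, max(16, 0) = 16
Node u (S = 26.25): continuation = e^(−0.04)·[0.9796·0.0000 + 0.0204·9.2500] = 0.1815; exercise value = 0.0000 ≤ continuation, so V_u = 0.1815
Node d (S = 15): continuation = e^(−0.04)·[0.9796·9.2500 + 0.0204·16.0000] = 9.0197; exercise value = 10.0000 > continuation, so V_d = 10.0000 (exercise)
Node 0 (S = 25): continuation = e^(−0.04)·[0.9796·0.1815 + 0.0204·10.0000] = 0.3670; exercise value = 0.0000 ≤ continuation, so V_0 = 0.3670

$0.37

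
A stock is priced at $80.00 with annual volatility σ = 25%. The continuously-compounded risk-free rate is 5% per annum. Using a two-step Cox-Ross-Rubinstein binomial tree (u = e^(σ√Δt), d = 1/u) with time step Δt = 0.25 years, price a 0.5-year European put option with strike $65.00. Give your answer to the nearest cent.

CRR parameters: u = e^(σ√Δt) = e^(0.25·√0.25) = 1.1331, d = 1/u = 0.8825
Per-period rate: rΔt = 0.05·0.25 = 0.0125, so R = e^0.0125 = 1.0126
Risk-neutral probability p = (e^0.0125 − 0.8825)/(1.1331 − 0.8825) = 0.1301/0.2507 = 0.5190
Terminal stock prices: S_uu = 102.7, S_ud = 80, S_dd = 62.3
Terminal payoffs (K − S): max(-37.72, 0) = 0, max(-15, 0) = 0, max(2.696, 0) = 2.696
Node u (S = 90.65): V_u = e^(−0.0125)·[0.5190·0.0000 + 0.4810·0.0000] = 0.0000
Node d (S = 70.6): V_d = e^(−0.0125)·[0.5190·0.0000 + 0.4810·2.6959] = 1.2807
Node 0 (S = 80): V_0 = e^(−0.0125)·[0.5190·0.0000 + 0.4810·1.2807] = 0.6084

$0.61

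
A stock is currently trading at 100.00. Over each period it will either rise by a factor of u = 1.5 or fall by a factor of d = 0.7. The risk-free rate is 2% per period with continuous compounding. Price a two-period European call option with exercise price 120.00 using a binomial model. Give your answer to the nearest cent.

16.16

Risk-neutral probability p = (e^0.02 − 0.7)/(1.5 − 0.7) = 0.3202/0.8000 = 0.4003
Terminal stock prices: S_uu = 225, S_ud = 105, S_dd = 49
Terminal payoffs (S − K): max(105, 0) = 105, max(-15, 0) = 0, max(-71, 0) = 0
Node u (S = 150): V_u = e^(−0.02)·[0.4003·105.0000 + 0.5997·0.0000] = 41.1942
Node d (S = 70): V_d = e^(−0.02)·[0.4003·0.0000 + 0.5997·0.0000] = 0.0000
Node 0 (S = 100): V_0 = e^(−0.02)·[0.4003·41.1942 + 0.5997·0.0000] = 16.1616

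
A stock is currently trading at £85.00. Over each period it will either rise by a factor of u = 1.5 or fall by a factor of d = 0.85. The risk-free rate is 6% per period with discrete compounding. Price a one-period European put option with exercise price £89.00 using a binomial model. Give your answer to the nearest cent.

Risk-neutral probability p = (1 + 0.06 − 0.85)/(1.5 − 0.85) = 0.2100/0.6500 = 0.3231
Terminal stock prices: S_u = 127.5, S_d = 72.25
Terminal payoffs (K − S): max(-38.5, 0) = 0, max(16.75, 0) = 16.75
Node 0 (S = 85): V_0 = 1/1.06·[0.3231·0.0000 + 0.6769·16.7500] = 10.6967

£10.70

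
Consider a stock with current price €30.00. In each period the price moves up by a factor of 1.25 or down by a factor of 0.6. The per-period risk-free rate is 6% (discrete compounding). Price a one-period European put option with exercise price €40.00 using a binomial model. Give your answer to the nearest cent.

€7.74

Risk-neutral probability p = (1 + 0.06 − 0.6)/(1.25 − 0.6) = 0.4600/0.6500 = 0.7077
Terminal stock prices: S_u = 37.5, S_d = 18
Terminal payoffs (K − S): max(2.5, 0) = 2.5, max(22, 0) = 22
Node 0 (S = 30): V_0 = 1/1.06·[0.7077·2.5000 + 0.2923·22.0000] = 7.7358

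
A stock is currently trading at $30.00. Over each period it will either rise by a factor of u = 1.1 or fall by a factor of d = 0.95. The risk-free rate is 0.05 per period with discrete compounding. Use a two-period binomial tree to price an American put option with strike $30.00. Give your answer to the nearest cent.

$0.48

Risk-neutral probability p = (1 + 0.05 − 0.95)/(1.1 − 0.95) = 0.1000/0.1500 = 0.6667
Terminal stock prices: S_uu = 36.3, S_ud = 31.35, S_dd = 27.07
Terminal payoffs (K − S): max(-6.3, 0) = 0, max(-1.35, 0) = 0, max(2.925, 0) = 2.925
Node u (S = 33): continuation = 1/1.05·[0.6667·0.0000 + 0.3333·0.0000] = 0.0000; exercise value = 0.0000 ≤ continuation, so V_u = 0.0000
Node d (S = 28.5): continuation = 1/1.05·[0.6667·0.0000 + 0.3333·2.9250] = 0.9286; exercise value = 1.5000 > continuation, so V_d = 1.5000 (exercise)
Node 0 (S = 30): continuation = 1/1.05·[0.6667·0.0000 + 0.3333·1.5000] = 0.4762; exercise value = 0.0000 ≤ continuation, so V_0 = 0.4762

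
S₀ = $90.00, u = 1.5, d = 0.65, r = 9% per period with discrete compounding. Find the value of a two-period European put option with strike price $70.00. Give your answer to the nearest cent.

Risk-neutral probability p = (1 + 0.09 − 0.65)/(1.5 − 0.65) = 0.4400/0.8500 = 0.5176
Terminal stock prices: S_uu = 202.5, S_ud = 87.75, S_dd = 38.03
Terminal payoffs (K − S): max(-132.5, 0) = 0, max(-17.75, 0) = 0, max(31.97, 0) = 31.97
Node u (S = 135): V_u = 1/1.09·[0.5176·0.0000 + 0.4824·0.0000] = 0.0000
Node d (S = 58.5): V_d = 1/1.09·[0.5176·0.0000 + 0.4824·31.9750] = 14.1498
Node 0 (S = 90): V_0 = 1/1.09·[0.5176·0.0000 + 0.4824·14.1498] = 6.2616

$6.26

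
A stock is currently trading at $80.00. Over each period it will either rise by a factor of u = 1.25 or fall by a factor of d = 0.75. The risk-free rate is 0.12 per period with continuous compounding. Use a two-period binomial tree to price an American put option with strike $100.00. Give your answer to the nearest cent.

$20.00

Risk-neutral probability p = (e^0.12 − 0.75)/(1.25 − 0.75) = 0.3775/0.5000 = 0.7550
Terminal stock prices: S_uu = 125, S_ud = 75, S_dd = 45
Terminal payoffs (K − S): max(-25, 0) = 0, max(25, 0) = 25, max(55, 0) = 55
Node u (S = 100): continuation = e^(−0.12)·[0.7550·0.0000 + 0.2450·25.0000] = 5.4325; exercise value = 0.0000 ≤ continuation, so V_u = 5.4325
Node d (S = 60): continuation = e^(−0.12)·[0.7550·25.0000 + 0.2450·55.0000] = 28.6920; exercise value = 40.0000 > continuation, so V_d = 40.0000 (exercise)
Node 0 (S = 80): continuation = e^(−0.12)·[0.7550·5.4325 + 0.2450·40.0000] = 12.3298; exercise value = 20.0000 > continuation, so V_0 = 20.0000 (exercise)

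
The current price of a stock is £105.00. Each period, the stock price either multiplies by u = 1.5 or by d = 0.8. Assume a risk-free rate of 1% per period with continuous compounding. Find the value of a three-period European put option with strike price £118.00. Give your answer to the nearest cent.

Risk-neutral probability p = (e^0.01 − 0.8)/(1.5 − 0.8) = 0.2101/0.7000 = 0.3001
Terminal stock prices: S_uuu = 354.4, S_uud = 189, S_udd = 100.8, S_ddd = 53.76
Terminal payoffs (K − S): max(-236.4, 0) = 0, max(-71, 0) = 0, max(17.2, 0) = 17.2, max(64.24, 0) = 64.24
Node uu (S = 236.2): V_uu = e^(−0.01)·[0.3001·0.0000 + 0.6999·0.0000] = 0.0000
Node ud (S = 126): V_ud = e^(−0.01)·[0.3001·0.0000 + 0.6999·17.2000] = 11.9190
Node dd (S = 67.2): V_dd = e^(−0.01)·[0.3001·17.2000 + 0.6999·64.2400] = 49.6259
Node u (S = 157.5): V_u = e^(−0.01)·[0.3001·0.0000 + 0.6999·11.9190] = 8.2594
Node d (S = 84): V_d = e^(−0.01)·[0.3001·11.9190 + 0.6999·49.6259] = 37.9299
Node 0 (S = 105): V_0 = e^(−0.01)·[0.3001·8.2594 + 0.6999·37.9299] = 28.7378

£28.74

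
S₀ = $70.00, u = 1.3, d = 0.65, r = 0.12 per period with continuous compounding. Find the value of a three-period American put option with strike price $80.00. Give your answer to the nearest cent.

Risk-neutral probability p = (e^0.12 − 0.65)/(1.3 − 0.65) = 0.4775/0.6500 = 0.7346
Terminal stock prices: S_uuu = 153.8, S_uud = 76.9, S_udd = 38.45, S_ddd = 19.22
Terminal payoffs (K − S): max(-73.79, 0) = 0, max(3.105, 0) = 3.105, max(41.55, 0) = 41.55, max(60.78, 0) = 60.78
Node uu (S = 118.3): continuation = e^(−0.12)·[0.7346·0.0000 + 0.2654·3.1050] = 0.7309; exercise value = 0.0000 ≤ continuation, so V_uu = 0.7309
Node ud (S = 59.15): continuation = e^(−0.12)·[0.7346·3.1050 + 0.2654·41.5525] = 11.8036; exercise value = 20.8500 > continuation, so V_ud = 20.8500 (exercise)
Node dd (S = 29.58): continuation = e^(−0.12)·[0.7346·41.5525 + 0.2654·60.7763] = 41.3786; exercise value = 50.4250 > continuation, so V_dd = 50.4250 (exercise)
Node u (S = 91): continuation = e^(−0.12)·[0.7346·0.7309 + 0.2654·20.8500] = 5.3838; exercise value = 0.0000 ≤ continuation, so V_u = 5.3838
Node d (S = 45.5): continuation = e^(−0.12)·[0.7346·20.8500 + 0.2654·50.4250] = 25.4536; exercise value = 34.5000 > continuation, so V_d = 34.5000 (exercise)
Node 0 (S = 70): continuation = e^(−0.12)·[0.7346·5.3838 + 0.2654·34.5000] = 11.6284; exercise value = 10.0000 ≤ continuation, so V_0 = 11.6284

$11.63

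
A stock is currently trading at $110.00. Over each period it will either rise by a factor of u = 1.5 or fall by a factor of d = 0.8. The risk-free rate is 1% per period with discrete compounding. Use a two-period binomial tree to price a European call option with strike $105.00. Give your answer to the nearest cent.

$23.69

Risk-neutral probability p = (1 + 0.01 − 0.8)/(1.5 − 0.8) = 0.2100/0.7000 = 0.3000
Terminal stock prices: S_uu = 247.5, S_ud = 132, S_dd = 70.4
Terminal payoffs (S − K): max(142.5, 0) = 142.5, max(27, 0) = 27, max(-34.6, 0) = 0
Node u (S = 165): V_u = 1/1.01·[0.3000·142.5000 + 0.7000·27.0000] = 61.0396
Node d (S = 88): V_d = 1/1.01·[0.3000·27.0000 + 0.7000·0.0000] = 8.0198
Node 0 (S = 110): V_0 = 1/1.01·[0.3000·61.0396 + 0.7000·8.0198] = 23.6889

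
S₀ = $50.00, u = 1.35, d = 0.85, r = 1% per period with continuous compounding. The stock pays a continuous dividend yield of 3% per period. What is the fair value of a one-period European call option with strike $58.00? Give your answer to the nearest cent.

$2.45

Per-period risk-free factor R = e^0.01 = 1.0101; dividend-adjusted growth = e^(0.01−0.03) = 0.9802.
Risk-neutral probability p = (0.9802 − 0.85)/(1.35 − 0.85) = 0.1302/0.5000 = 0.2604
Terminal stock prices: S_u = 67.5, S_d = 42.5
Terminal payoffs (S − K): max(9.5, 0) = 9.5, max(-15.5, 0) = 0
Node 0 (S = 50): V_0 = e^(−0.01)·[0.2604·9.5000 + 0.7396·0.0000] = 2.4492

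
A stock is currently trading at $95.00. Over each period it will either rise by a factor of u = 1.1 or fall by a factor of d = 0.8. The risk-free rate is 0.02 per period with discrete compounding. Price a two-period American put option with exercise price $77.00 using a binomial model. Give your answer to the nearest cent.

$1.11

Risk-neutral probability p = (1 + 0.02 − 0.8)/(1.1 − 0.8) = 0.2200/0.3000 = 0.7333
Terminal stock prices: S_uu = 115, S_ud = 83.6, S_dd = 60.8
Terminal payoffs (K − S): max(-37.95, 0) = 0, max(-6.6, 0) = 0, max(16.2, 0) = 16.2
Node u (S = 104.5): continuation = 1/1.02·[0.7333·0.0000 + 0.2667·0.0000] = 0.0000; exercise value = 0.0000 ≤ continuation, so V_u = 0.0000
Node d (S = 76): continuation = 1/1.02·[0.7333·0.0000 + 0.2667·16.2000] = 4.2353; exercise value = 1.0000 ≤ continuation, so V_d = 4.2353
Node 0 (S = 95): continuation = 1/1.02·[0.7333·0.0000 + 0.2667·4.2353] = 1.1073; exercise value = 0.0000 ≤ continuation, so V_0 = 1.1073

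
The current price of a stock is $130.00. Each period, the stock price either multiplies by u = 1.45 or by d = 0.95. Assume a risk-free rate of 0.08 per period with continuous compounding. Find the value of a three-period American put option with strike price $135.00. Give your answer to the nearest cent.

$8.10

Risk-neutral probability p = (e^0.08 − 0.95)/(1.45 − 0.95) = 0.1333/0.5000 = 0.2666
Terminal stock prices: S_uuu = 396.3, S_uud = 259.7, S_udd = 170.1, S_ddd = 111.5
Terminal payoffs (K − S): max(-261.3, 0) = 0, max(-124.7, 0) = 0, max(-35.12, 0) = 0, max(23.54, 0) = 23.54
Node uu (S = 273.3): continuation = e^(−0.08)·[0.2666·0.0000 + 0.7334·0.0000] = 0.0000; exercise value = 0.0000 ≤ continuation, so V_uu = 0.0000
Node ud (S = 179.1): continuation = e^(−0.08)·[0.2666·0.0000 + 0.7334·0.0000] = 0.0000; exercise value = 0.0000 ≤ continuation, so V_ud = 0.0000
Node dd (S = 117.3): continuation = e^(−0.08)·[0.2666·0.0000 + 0.7334·23.5413] = 15.9383; exercise value = 17.6750 > continuation, so V_dd = 17.6750 (exercise)
Node u (S = 188.5): continuation = e^(−0.08)·[0.2666·0.0000 + 0.7334·0.0000] = 0.0000; exercise value = 0.0000 ≤ continuation, so V_u = 0.0000
Node d (S = 123.5): continuation = e^(−0.08)·[0.2666·0.0000 + 0.7334·17.6750] = 11.9666; exercise value = 11.5000 ≤ continuation, so V_d = 11.9666
Node 0 (S = 130): continuation = e^(−0.08)·[0.2666·0.0000 + 0.7334·11.9666] = 8.1019; exercise value = 5.0000 ≤ continuation, so V_0 = 8.1019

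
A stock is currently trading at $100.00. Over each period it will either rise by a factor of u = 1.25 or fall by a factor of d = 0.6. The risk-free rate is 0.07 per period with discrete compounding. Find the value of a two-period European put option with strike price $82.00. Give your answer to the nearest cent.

Risk-neutral probability p = (1 + 0.07 − 0.6)/(1.25 − 0.6) = 0.4700/0.6500 = 0.7231
Terminal stock prices: S_uu = 156.2, S_ud = 75, S_dd = 36
Terminal payoffs (K − S): max(-74.25, 0) = 0, max(7, 0) = 7, max(46, 0) = 46
Node u (S = 125): V_u = 1/1.07·[0.7231·0.0000 + 0.2769·7.0000] = 1.8116
Node d (S = 60): V_d = 1/1.07·[0.7231·7.0000 + 0.2769·46.0000] = 16.6355
Node 0 (S = 100): V_0 = 1/1.07·[0.7231·1.8116 + 0.2769·16.6355] = 5.5296

$5.53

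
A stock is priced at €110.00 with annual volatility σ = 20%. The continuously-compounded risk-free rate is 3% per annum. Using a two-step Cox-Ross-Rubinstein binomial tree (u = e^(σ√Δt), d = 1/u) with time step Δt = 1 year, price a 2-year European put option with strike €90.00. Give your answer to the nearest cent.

CRR parameters: u = e^(σ√Δt) = e^(0.2·√1) = 1.2214, d = 1/u = 0.8187
Per-period rate: rΔt = 0.03·1 = 0.03, so R = e^0.03 = 1.0305
Risk-neutral probability p = (e^0.03 − 0.8187)/(1.2214 − 0.8187) = 0.2117/0.4027 = 0.5258
Terminal stock prices: S_uu = 164.1, S_ud = 110, S_dd = 73.74
Terminal payoffs (K − S): max(-74.1, 0) = 0, max(-20, 0) = 0, max(16.26, 0) = 16.26
Node u (S = 134.4): V_u = e^(−0.03)·[0.5258·0.0000 + 0.4742·0.0000] = 0.0000
Node d (S = 90.06): V_d = e^(−0.03)·[0.5258·0.0000 + 0.4742·16.2648] = 7.4849
Node 0 (S = 110): V_0 = e^(−0.03)·[0.5258·0.0000 + 0.4742·7.4849] = 3.4444

€3.44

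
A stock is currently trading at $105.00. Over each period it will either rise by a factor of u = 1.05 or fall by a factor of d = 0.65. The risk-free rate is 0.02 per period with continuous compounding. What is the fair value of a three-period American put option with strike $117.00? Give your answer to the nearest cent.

$12.00

Risk-neutral probability p = (e^0.02 − 0.65)/(1.05 − 0.65) = 0.3702/0.4000 = 0.9255
Terminal stock prices: S_uuu = 121.6, S_uud = 75.25, S_udd = 46.58, S_ddd = 28.84
Terminal payoffs (K − S): max(-4.551, 0) = 0, max(41.75, 0) = 41.75, max(70.42, 0) = 70.42, max(88.16, 0) = 88.16
Node uu (S = 115.8): continuation = e^(−0.02)·[0.9255·0.0000 + 0.0745·41.7544] = 3.0490; exercise value = 1.2375 ≤ continuation, so V_uu = 3.0490
Node ud (S = 71.66): continuation = e^(−0.02)·[0.9255·41.7544 + 0.0745·70.4194] = 43.0207; exercise value = 45.3375 > continuation, so V_ud = 45.3375 (exercise)
Node dd (S = 44.36): continuation = e^(−0.02)·[0.9255·70.4194 + 0.0745·88.1644] = 70.3207; exercise value = 72.6375 > continuation, so V_dd = 72.6375 (exercise)
Node u (S = 110.2): continuation = e^(−0.02)·[0.9255·3.0490 + 0.0745·45.3375] = 6.0766; exercise value = 6.7500 > continuation, so V_u = 6.7500 (exercise)
Node d (S = 68.25): continuation = e^(−0.02)·[0.9255·45.3375 + 0.0745·72.6375] = 46.4332; exercise value = 48.7500 > continuation, so V_d = 48.7500 (exercise)
Node 0 (S = 105): continuation = e^(−0.02)·[0.9255·6.7500 + 0.0745·48.7500] = 9.6832; exercise value = 12.0000 > continuation, so V_0 = 12.0000 (exercise)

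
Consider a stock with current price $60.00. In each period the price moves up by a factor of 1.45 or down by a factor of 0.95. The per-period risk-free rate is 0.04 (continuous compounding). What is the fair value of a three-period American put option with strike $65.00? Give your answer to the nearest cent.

Risk-neutral probability p = (e^0.04 − 0.95)/(1.45 − 0.95) = 0.0908/0.5000 = 0.1816
Terminal stock prices: S_uuu = 182.9, S_uud = 119.8, S_udd = 78.52, S_ddd = 51.44
Terminal payoffs (K − S): max(-117.9, 0) = 0, max(-54.84, 0) = 0, max(-13.52, 0) = 0, max(13.56, 0) = 13.56
Node uu (S = 126.2): continuation = e^(−0.04)·[0.1816·0.0000 + 0.8184·0.0000] = 0.0000; exercise value = 0.0000 ≤ continuation, so V_uu = 0.0000
Node ud (S = 82.65): continuation = e^(−0.04)·[0.1816·0.0000 + 0.8184·0.0000] = 0.0000; exercise value = 0.0000 ≤ continuation, so V_ud = 0.0000
Node dd (S = 54.15): continuation = e^(−0.04)·[0.1816·0.0000 + 0.8184·13.5575] = 10.6601; exercise value = 10.8500 > continuation, so V_dd = 10.8500 (exercise)
Node u (S = 87): continuation = e^(−0.04)·[0.1816·0.0000 + 0.8184·0.0000] = 0.0000; exercise value = 0.0000 ≤ continuation, so V_u = 0.0000
Node d (S = 57): continuation = e^(−0.04)·[0.1816·0.0000 + 0.8184·10.8500] = 8.5312; exercise value = 8.0000 ≤ continuation, so V_d = 8.5312
Node 0 (S = 60): continuation = e^(−0.04)·[0.1816·0.0000 + 0.8184·8.5312] = 6.7080; exercise value = 5.0000 ≤ continuation, so V_0 = 6.7080

$6.71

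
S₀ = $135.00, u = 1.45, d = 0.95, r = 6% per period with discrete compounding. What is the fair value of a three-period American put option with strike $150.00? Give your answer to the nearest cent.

Risk-neutral probability p = (1 + 0.06 − 0.95)/(1.45 − 0.95) = 0.1100/0.5000 = 0.2200
Terminal stock prices: S_uuu = 411.6, S_uud = 269.6, S_udd = 176.7, S_ddd = 115.7
Terminal payoffs (K − S): max(-261.6, 0) = 0, max(-119.6, 0) = 0, max(-26.66, 0) = 0, max(34.25, 0) = 34.25
Node uu (S = 283.8): continuation = 1/1.06·[0.2200·0.0000 + 0.7800·0.0000] = 0.0000; exercise value = 0.0000 ≤ continuation, so V_uu = 0.0000
Node ud (S = 186): continuation = 1/1.06·[0.2200·0.0000 + 0.7800·0.0000] = 0.0000; exercise value = 0.0000 ≤ continuation, so V_ud = 0.0000
Node dd (S = 121.8): continuation = 1/1.06·[0.2200·0.0000 + 0.7800·34.2544] = 25.2060; exercise value = 28.1625 > continuation, so V_dd = 28.1625 (exercise)
Node u (S = 195.8): continuation = 1/1.06·[0.2200·0.0000 + 0.7800·0.0000] = 0.0000; exercise value = 0.0000 ≤ continuation, so V_u = 0.0000
Node d (S = 128.2): continuation = 1/1.06·[0.2200·0.0000 + 0.7800·28.1625] = 20.7233; exercise value = 21.7500 > continuation, so V_d = 21.7500 (exercise)
Node 0 (S = 135): continuation = 1/1.06·[0.2200·0.0000 + 0.7800·21.7500] = 16.0047; exercise value = 15.0000 ≤ continuation, so V_0 = 16.0047

$16.00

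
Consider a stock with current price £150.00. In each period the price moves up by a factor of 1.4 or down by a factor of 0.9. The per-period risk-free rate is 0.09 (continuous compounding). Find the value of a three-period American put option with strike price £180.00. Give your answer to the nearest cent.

£30.00

Risk-neutral probability p = (e^0.09 − 0.9)/(1.4 − 0.9) = 0.1942/0.5000 = 0.3883
Terminal stock prices: S_uuu = 411.6, S_uud = 264.6, S_udd = 170.1, S_ddd = 109.4
Terminal payoffs (K − S): max(-231.6, 0) = 0, max(-84.6, 0) = 0, max(9.9, 0) = 9.9, max(70.65, 0) = 70.65
Node uu (S = 294): continuation = e^(−0.09)·[0.3883·0.0000 + 0.6117·0.0000] = 0.0000; exercise value = 0.0000 ≤ continuation, so V_uu = 0.0000
Node ud (S = 189): continuation = e^(−0.09)·[0.3883·0.0000 + 0.6117·9.9000] = 5.5342; exercise value = 0.0000 ≤ continuation, so V_ud = 5.5342
Node dd (S = 121.5): continuation = e^(−0.09)·[0.3883·9.9000 + 0.6117·70.6500] = 43.0076; exercise value = 58.5000 > continuation, so V_dd = 58.5000 (exercise)
Node u (S = 210): continuation = e^(−0.09)·[0.3883·0.0000 + 0.6117·5.5342] = 3.0936; exercise value = 0.0000 ≤ continuation, so V_u = 3.0936
Node d (S = 135): continuation = e^(−0.09)·[0.3883·5.5342 + 0.6117·58.5000] = 34.6661; exercise value = 45.0000 > continuation, so V_d = 45.0000 (exercise)
Node 0 (S = 150): continuation = e^(−0.09)·[0.3883·3.0936 + 0.6117·45.0000] = 26.2533; exercise value = 30.0000 > continuation, so V_0 = 30.0000 (exercise)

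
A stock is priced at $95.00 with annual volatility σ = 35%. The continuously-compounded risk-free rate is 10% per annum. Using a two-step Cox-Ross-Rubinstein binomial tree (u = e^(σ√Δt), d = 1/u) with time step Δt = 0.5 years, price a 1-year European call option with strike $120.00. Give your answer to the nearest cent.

CRR parameters: u = e^(σ√Δt) = e^(0.35·√0.5) = 1.2808, d = 1/u = 0.7808
Per-period rate: rΔt = 0.1·0.5 = 0.05, so R = e^0.05 = 1.0513
Risk-neutral probability p = (e^0.05 − 0.7808)/(1.2808 − 0.7808) = 0.2705/0.5000 = 0.5410
Terminal stock prices: S_uu = 155.8, S_ud = 95, S_dd = 57.91
Terminal payoffs (S − K): max(35.84, 0) = 35.84, max(-25, 0) = 0, max(-62.09, 0) = 0
Node u (S = 121.7): V_u = e^(−0.05)·[0.5410·35.8434 + 0.4590·0.0000] = 18.4447
Node d (S = 74.17): V_d = e^(−0.05)·[0.5410·0.0000 + 0.4590·0.0000] = 0.0000
Node 0 (S = 95): V_0 = e^(−0.05)·[0.5410·18.4447 + 0.4590·0.0000] = 9.4915

$9.49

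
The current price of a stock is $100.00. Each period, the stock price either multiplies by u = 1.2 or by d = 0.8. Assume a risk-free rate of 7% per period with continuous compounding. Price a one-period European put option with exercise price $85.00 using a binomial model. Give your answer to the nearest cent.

Risk-neutral probability p = (e^0.07 − 0.8)/(1.2 − 0.8) = 0.2725/0.4000 = 0.6813
Terminal stock prices: S_u = 120, S_d = 80
Terminal payoffs (K − S): max(-35, 0) = 0, max(5, 0) = 5
Node 0 (S = 100): V_0 = e^(−0.07)·[0.6813·0.0000 + 0.3187·5.0000] = 1.4859

$1.49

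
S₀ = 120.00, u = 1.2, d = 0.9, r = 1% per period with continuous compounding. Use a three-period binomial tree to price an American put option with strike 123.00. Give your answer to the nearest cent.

Risk-neutral probability p = (e^0.01 − 0.9)/(1.2 − 0.9) = 0.1101/0.3000 = 0.3668
Terminal stock prices: S_uuu = 207.4, S_uud = 155.5, S_udd = 116.6, S_ddd = 87.48
Terminal payoffs (K − S): max(-84.36, 0) = 0, max(-32.52, 0) = 0, max(6.36, 0) = 6.36, max(35.52, 0) = 35.52
Node uu (S = 172.8): continuation = e^(−0.01)·[0.3668·0.0000 + 0.6332·0.0000] = 0.0000; exercise value = 0.0000 ≤ continuation, so V_uu = 0.0000
Node ud (S = 129.6): continuation = e^(−0.01)·[0.3668·0.0000 + 0.6332·6.3600] = 3.9869; exercise value = 0.0000 ≤ continuation, so V_ud = 3.9869
Node dd (S = 97.2): continuation = e^(−0.01)·[0.3668·6.3600 + 0.6332·35.5200] = 24.5761; exercise value = 25.8000 > continuation, so V_dd = 25.8000 (exercise)
Node u (S = 144): continuation = e^(−0.01)·[0.3668·0.0000 + 0.6332·3.9869] = 2.4992; exercise value = 0.0000 ≤ continuation, so V_u = 2.4992
Node d (S = 108): continuation = e^(−0.01)·[0.3668·3.9869 + 0.6332·25.8000] = 17.6211; exercise value = 15.0000 ≤ continuation, so V_d = 17.6211
Node 0 (S = 120): continuation = e^(−0.01)·[0.3668·2.4992 + 0.6332·17.6211] = 11.9538; exercise value = 3.0000 ≤ continuation, so V_0 = 11.9538

11.95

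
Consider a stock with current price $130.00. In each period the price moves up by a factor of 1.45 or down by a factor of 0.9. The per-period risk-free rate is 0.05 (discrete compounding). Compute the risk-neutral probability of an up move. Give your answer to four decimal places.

Risk-neutral probability p = (1 + 0.05 − 0.9)/(1.45 − 0.9) = 0.1500/0.5500 = 0.2727

p = 0.2727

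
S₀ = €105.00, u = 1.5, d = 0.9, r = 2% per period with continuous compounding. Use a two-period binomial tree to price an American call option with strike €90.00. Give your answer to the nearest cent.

€21.57

Risk-neutral probability p = (e^0.02 − 0.9)/(1.5 − 0.9) = 0.1202/0.6000 = 0.2003
Terminal stock prices: S_uu = 236.2, S_ud = 141.8, S_dd = 85.05
Terminal payoffs (S − K): max(146.2, 0) = 146.2, max(51.75, 0) = 51.75, max(-4.95, 0) = 0
Node u (S = 157.5): continuation = e^(−0.02)·[0.2003·146.2500 + 0.7997·51.7500] = 69.2821; exercise value = 67.5000 ≤ continuation, so V_u = 69.2821
Node d (S = 94.5): continuation = e^(−0.02)·[0.2003·51.7500 + 0.7997·0.0000] = 10.1621; exercise value = 4.5000 ≤ continuation, so V_d = 10.1621
Node 0 (S = 105): continuation = e^(−0.02)·[0.2003·69.2821 + 0.7997·10.1621] = 21.5702; exercise value = 15.0000 ≤ continuation, so V_0 = 21.5702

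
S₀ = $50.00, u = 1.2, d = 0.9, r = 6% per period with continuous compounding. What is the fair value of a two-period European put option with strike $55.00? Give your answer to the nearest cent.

$3.17

Risk-neutral probability p = (e^0.06 − 0.9)/(1.2 − 0.9) = 0.1618/0.3000 = 0.5395
Terminal stock prices: S_uu = 72, S_ud = 54, S_dd = 40.5
Terminal payoffs (K − S): max(-17, 0) = 0, max(1, 0) = 1, max(14.5, 0) = 14.5
Node u (S = 60): V_u = e^(−0.06)·[0.5395·0.0000 + 0.4605·1.0000] = 0.4337
Node d (S = 45): V_d = e^(−0.06)·[0.5395·1.0000 + 0.4605·14.5000] = 6.7970
Node 0 (S = 50): V_0 = e^(−0.06)·[0.5395·0.4337 + 0.4605·6.7970] = 3.1684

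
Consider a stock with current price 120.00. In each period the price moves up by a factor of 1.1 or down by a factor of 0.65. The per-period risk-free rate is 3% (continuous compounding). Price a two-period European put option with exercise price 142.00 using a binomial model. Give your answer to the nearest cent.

Risk-neutral probability p = (e^0.03 − 0.65)/(1.1 − 0.65) = 0.3805/0.4500 = 0.8455
Terminal stock prices: S_uu = 145.2, S_ud = 85.8, S_dd = 50.7
Terminal payoffs (K − S): max(-3.2, 0) = 0, max(56.2, 0) = 56.2, max(91.3, 0) = 91.3
Node u (S = 132): V_u = e^(−0.03)·[0.8455·0.0000 + 0.1545·56.2000] = 8.4288
Node d (S = 78): V_d = e^(−0.03)·[0.8455·56.2000 + 0.1545·91.3000] = 59.8033
Node 0 (S = 120): V_0 = e^(−0.03)·[0.8455·8.4288 + 0.1545·59.8033] = 15.8847

15.88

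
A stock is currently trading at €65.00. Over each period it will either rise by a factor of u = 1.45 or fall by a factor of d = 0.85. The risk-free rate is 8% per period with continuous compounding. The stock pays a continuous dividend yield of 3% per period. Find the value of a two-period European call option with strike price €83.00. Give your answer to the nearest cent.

€5.15

Per-period risk-free factor R = e^0.08 = 1.0833; dividend-adjusted growth = e^(0.08−0.03) = 1.0513.
Risk-neutral probability p = (1.0513 − 0.85)/(1.45 − 0.85) = 0.2013/0.6000 = 0.3355
Terminal stock prices: S_uu = 136.7, S_ud = 80.11, S_dd = 46.96
Terminal payoffs (S − K): max(53.66, 0) = 53.66, max(-2.888, 0) = 0, max(-36.04, 0) = 0
Node u (S = 94.25): V_u = e^(−0.08)·[0.3355·53.6625 + 0.6645·0.0000] = 16.6172
Node d (S = 55.25): V_d = e^(−0.08)·[0.3355·0.0000 + 0.6645·0.0000] = 0.0000
Node 0 (S = 65): V_0 = e^(−0.08)·[0.3355·16.6172 + 0.6645·0.0000] = 5.1457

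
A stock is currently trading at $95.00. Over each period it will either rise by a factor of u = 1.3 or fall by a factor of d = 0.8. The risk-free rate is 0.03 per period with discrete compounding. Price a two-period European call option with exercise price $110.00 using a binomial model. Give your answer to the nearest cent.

Risk-neutral probability p = (1 + 0.03 − 0.8)/(1.3 − 0.8) = 0.2300/0.5000 = 0.4600
Terminal stock prices: S_uu = 160.6, S_ud = 98.8, S_dd = 60.8
Terminal payoffs (S − K): max(50.55, 0) = 50.55, max(-11.2, 0) = 0, max(-49.2, 0) = 0
Node u (S = 123.5): V_u = 1/1.03·[0.4600·50.5500 + 0.5400·0.0000] = 22.5757
Node d (S = 76): V_d = 1/1.03·[0.4600·0.0000 + 0.5400·0.0000] = 0.0000
Node 0 (S = 95): V_0 = 1/1.03·[0.4600·22.5757 + 0.5400·0.0000] = 10.0824

$10.08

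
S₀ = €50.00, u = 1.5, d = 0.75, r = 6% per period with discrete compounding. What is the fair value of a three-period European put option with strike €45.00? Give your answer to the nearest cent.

€5.06

Risk-neutral probability p = (1 + 0.06 − 0.75)/(1.5 − 0.75) = 0.3100/0.7500 = 0.4133
Terminal stock prices: S_uuu = 168.8, S_uud = 84.38, S_udd = 42.19, S_ddd = 21.09
Terminal payoffs (K − S): max(-123.8, 0) = 0, max(-39.38, 0) = 0, max(2.812, 0) = 2.812, max(23.91, 0) = 23.91
Node uu (S = 112.5): V_uu = 1/1.06·[0.4133·0.0000 + 0.5867·0.0000] = 0.0000
Node ud (S = 56.25): V_ud = 1/1.06·[0.4133·0.0000 + 0.5867·2.8125] = 1.5566
Node dd (S = 28.12): V_dd = 1/1.06·[0.4133·2.8125 + 0.5867·23.9062] = 14.3278
Node u (S = 75): V_u = 1/1.06·[0.4133·0.0000 + 0.5867·1.5566] = 0.8615
Node d (S = 37.5): V_d = 1/1.06·[0.4133·1.5566 + 0.5867·14.3278] = 8.5368
Node 0 (S = 50): V_0 = 1/1.06·[0.4133·0.8615 + 0.5867·8.5368] = 5.0607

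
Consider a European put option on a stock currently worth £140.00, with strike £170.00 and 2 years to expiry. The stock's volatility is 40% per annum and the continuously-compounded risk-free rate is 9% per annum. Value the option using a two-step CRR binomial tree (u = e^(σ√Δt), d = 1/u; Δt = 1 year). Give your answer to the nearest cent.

£33.48

CRR parameters: u = e^(σ√Δt) = e^(0.4·√1) = 1.4918, d = 1/u = 0.6703
Per-period rate: rΔt = 0.09·1 = 0.09, so R = e^0.09 = 1.0942
Risk-neutral probability p = (e^0.09 − 0.6703)/(1.4918 − 0.6703) = 0.4239/0.8215 = 0.5159
Terminal stock prices: S_uu = 311.6, S_ud = 140, S_dd = 62.91
Terminal payoffs (K − S): max(-141.6, 0) = 0, max(30, 0) = 30, max(107.1, 0) = 107.1
Node u (S = 208.9): V_u = e^(−0.09)·[0.5159·0.0000 + 0.4841·30.0000] = 13.2717
Node d (S = 93.84): V_d = e^(−0.09)·[0.5159·30.0000 + 0.4841·107.0939] = 61.5235
Node 0 (S = 140): V_0 = e^(−0.09)·[0.5159·13.2717 + 0.4841·61.5235] = 33.4755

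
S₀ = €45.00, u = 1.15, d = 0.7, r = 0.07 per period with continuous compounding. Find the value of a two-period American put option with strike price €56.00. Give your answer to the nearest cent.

Risk-neutral probability p = (e^0.07 − 0.7)/(1.15 − 0.7) = 0.3725/0.4500 = 0.8278
Terminal stock prices: S_uu = 59.51, S_ud = 36.22, S_dd = 22.05
Terminal payoffs (K − S): max(-3.512, 0) = 0, max(19.78, 0) = 19.78, max(33.95, 0) = 33.95
Node u (S = 51.75): continuation = e^(−0.07)·[0.8278·0.0000 + 0.1722·19.7750] = 3.1751; exercise value = 4.2500 > continuation, so V_u = 4.2500 (exercise)
Node d (S = 31.5): continuation = e^(−0.07)·[0.8278·19.7750 + 0.1722·33.9500] = 20.7141; exercise value = 24.5000 > continuation, so V_d = 24.5000 (exercise)
Node 0 (S = 45): continuation = e^(−0.07)·[0.8278·4.2500 + 0.1722·24.5000] = 7.2141; exercise value = 11.0000 > continuation, so V_0 = 11.0000 (exercise)

€11.00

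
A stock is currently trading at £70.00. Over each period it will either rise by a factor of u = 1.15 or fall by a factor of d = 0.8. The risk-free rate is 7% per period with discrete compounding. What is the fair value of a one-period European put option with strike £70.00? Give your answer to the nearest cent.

£2.99

Risk-neutral probability p = (1 + 0.07 − 0.8)/(1.15 − 0.8) = 0.2700/0.3500 = 0.7714
Terminal stock prices: S_u = 80.5, S_d = 56
Terminal payoffs (K − S): max(-10.5, 0) = 0, max(14, 0) = 14
Node 0 (S = 70): V_0 = 1/1.07·[0.7714·0.0000 + 0.2286·14.0000] = 2.9907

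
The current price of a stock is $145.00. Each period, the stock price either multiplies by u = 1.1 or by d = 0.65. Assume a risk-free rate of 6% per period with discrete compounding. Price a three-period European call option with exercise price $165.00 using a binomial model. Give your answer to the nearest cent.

Risk-neutral probability p = (1 + 0.06 − 0.65)/(1.1 − 0.65) = 0.4100/0.4500 = 0.9111
Terminal stock prices: S_uuu = 193, S_uud = 114, S_udd = 67.39, S_ddd = 39.82
Terminal payoffs (S − K): max(28, 0) = 28, max(-50.96, 0) = 0, max(-97.61, 0) = 0, max(-125.2, 0) = 0
Node uu (S = 175.5): V_uu = 1/1.06·[0.9111·27.9950 + 0.0889·0.0000] = 24.0628
Node ud (S = 103.7): V_ud = 1/1.06·[0.9111·0.0000 + 0.0889·0.0000] = 0.0000
Node dd (S = 61.26): V_dd = 1/1.06·[0.9111·0.0000 + 0.0889·0.0000] = 0.0000
Node u (S = 159.5): V_u = 1/1.06·[0.9111·24.0628 + 0.0889·0.0000] = 20.6829
Node d (S = 94.25): V_d = 1/1.06·[0.9111·0.0000 + 0.0889·0.0000] = 0.0000
Node 0 (S = 145): V_0 = 1/1.06·[0.9111·20.6829 + 0.0889·0.0000] = 17.7778

$17.78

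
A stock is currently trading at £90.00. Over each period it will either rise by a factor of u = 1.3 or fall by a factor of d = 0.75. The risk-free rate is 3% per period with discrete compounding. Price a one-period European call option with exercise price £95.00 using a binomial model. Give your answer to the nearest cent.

£10.87

Risk-neutral probability p = (1 + 0.03 − 0.75)/(1.3 − 0.75) = 0.2800/0.5500 = 0.5091
Terminal stock prices: S_u = 117, S_d = 67.5
Terminal payoffs (S − K): max(22, 0) = 22, max(-27.5, 0) = 0
Node 0 (S = 90): V_0 = 1/1.03·[0.5091·22.0000 + 0.4909·0.0000] = 10.8738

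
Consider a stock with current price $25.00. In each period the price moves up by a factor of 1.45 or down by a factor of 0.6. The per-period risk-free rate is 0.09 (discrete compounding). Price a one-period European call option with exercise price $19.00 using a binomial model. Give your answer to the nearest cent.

Risk-neutral probability p = (1 + 0.09 − 0.6)/(1.45 − 0.6) = 0.4900/0.8500 = 0.5765
Terminal stock prices: S_u = 36.25, S_d = 15
Terminal payoffs (S − K): max(17.25, 0) = 17.25, max(-4, 0) = 0
Node 0 (S = 25): V_0 = 1/1.09·[0.5765·17.2500 + 0.4235·0.0000] = 9.1230

$9.12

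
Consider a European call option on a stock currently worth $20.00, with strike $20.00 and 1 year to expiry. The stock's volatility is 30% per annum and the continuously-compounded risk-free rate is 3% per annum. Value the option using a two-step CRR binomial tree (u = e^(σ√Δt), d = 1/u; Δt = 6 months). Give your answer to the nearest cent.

CRR parameters: u = e^(σ√Δt) = e^(0.3·√0.5) = 1.2363, d = 1/u = 0.8089
Per-period rate: rΔt = 0.03·0.5 = 0.015, so R = e^0.015 = 1.0151
Risk-neutral probability p = (e^0.015 − 0.8089)/(1.2363 − 0.8089) = 0.2063/0.4275 = 0.4825
Terminal stock prices: S_uu = 30.57, S_ud = 20, S_dd = 13.09
Terminal payoffs (S − K): max(10.57, 0) = 10.57, max(0, 0) = 0, max(-6.915, 0) = 0
Node u (S = 24.73): V_u = e^(−0.015)·[0.4825·10.5693 + 0.5175·0.0000] = 5.0240
Node d (S = 16.18): V_d = e^(−0.015)·[0.4825·0.0000 + 0.5175·0.0000] = 0.0000
Node 0 (S = 20): V_0 = e^(−0.015)·[0.4825·5.0240 + 0.5175·0.0000] = 2.3881

$2.39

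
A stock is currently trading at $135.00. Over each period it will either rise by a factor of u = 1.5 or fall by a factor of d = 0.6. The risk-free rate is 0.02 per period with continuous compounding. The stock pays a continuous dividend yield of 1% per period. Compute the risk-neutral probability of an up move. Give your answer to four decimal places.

p = 0.4556

Per-period risk-free factor R = e^0.02 = 1.0202; dividend-adjusted growth = e^(0.02−0.01) = 1.0101.
Risk-neutral probability p = (1.0101 − 0.6)/(1.5 − 0.6) = 0.4101/0.9000 = 0.4556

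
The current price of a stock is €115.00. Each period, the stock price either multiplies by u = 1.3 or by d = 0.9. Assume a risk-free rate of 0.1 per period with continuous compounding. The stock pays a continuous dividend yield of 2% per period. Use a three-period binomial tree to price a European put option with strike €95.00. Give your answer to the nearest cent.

Per-period risk-free factor R = e^0.1 = 1.1052; dividend-adjusted growth = e^(0.1−0.02) = 1.0833.
Risk-neutral probability p = (1.0833 − 0.9)/(1.3 − 0.9) = 0.1833/0.4000 = 0.4582
Terminal stock prices: S_uuu = 252.7, S_uud = 174.9, S_udd = 121.1, S_ddd = 83.84
Terminal payoffs (K − S): max(-157.7, 0) = 0, max(-79.92, 0) = 0, max(-26.1, 0) = 0, max(11.16, 0) = 11.16
Node uu (S = 194.4): V_uu = e^(−0.1)·[0.4582·0.0000 + 0.5418·0.0000] = 0.0000
Node ud (S = 134.6): V_ud = e^(−0.1)·[0.4582·0.0000 + 0.5418·0.0000] = 0.0000
Node dd (S = 93.15): V_dd = e^(−0.1)·[0.4582·0.0000 + 0.5418·11.1650] = 5.4734
Node u (S = 149.5): V_u = e^(−0.1)·[0.4582·0.0000 + 0.5418·0.0000] = 0.0000
Node d (S = 103.5): V_d = e^(−0.1)·[0.4582·0.0000 + 0.5418·5.4734] = 2.6832
Node 0 (S = 115): V_0 = e^(−0.1)·[0.4582·0.0000 + 0.5418·2.6832] = 1.3154

€1.32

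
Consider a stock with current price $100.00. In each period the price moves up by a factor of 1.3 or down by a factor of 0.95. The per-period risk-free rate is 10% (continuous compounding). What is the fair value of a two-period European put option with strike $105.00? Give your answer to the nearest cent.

$3.74

Risk-neutral probability p = (e^0.1 − 0.95)/(1.3 − 0.95) = 0.1552/0.3500 = 0.4433
Terminal stock prices: S_uu = 169, S_ud = 123.5, S_dd = 90.25
Terminal payoffs (K − S): max(-64, 0) = 0, max(-18.5, 0) = 0, max(14.75, 0) = 14.75
Node u (S = 130): V_u = e^(−0.1)·[0.4433·0.0000 + 0.5567·0.0000] = 0.0000
Node d (S = 95): V_d = e^(−0.1)·[0.4433·0.0000 + 0.5567·14.7500] = 7.4293
Node 0 (S = 100): V_0 = e^(−0.1)·[0.4433·0.0000 + 0.5567·7.4293] = 3.7420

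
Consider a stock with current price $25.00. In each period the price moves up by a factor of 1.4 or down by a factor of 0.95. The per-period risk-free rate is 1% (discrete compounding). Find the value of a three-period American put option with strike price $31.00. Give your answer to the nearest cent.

$6.22

Risk-neutral probability p = (1 + 0.01 − 0.95)/(1.4 − 0.95) = 0.0600/0.4500 = 0.1333
Terminal stock prices: S_uuu = 68.6, S_uud = 46.55, S_udd = 31.59, S_ddd = 21.43
Terminal payoffs (K − S): max(-37.6, 0) = 0, max(-15.55, 0) = 0, max(-0.5875, 0) = 0, max(9.566, 0) = 9.566
Node uu (S = 49): continuation = 1/1.01·[0.1333·0.0000 + 0.8667·0.0000] = 0.0000; exercise value = 0.0000 ≤ continuation, so V_uu = 0.0000
Node ud (S = 33.25): continuation = 1/1.01·[0.1333·0.0000 + 0.8667·0.0000] = 0.0000; exercise value = 0.0000 ≤ continuation, so V_ud = 0.0000
Node dd (S = 22.56): continuation = 1/1.01·[0.1333·0.0000 + 0.8667·9.5656] = 8.2081; exercise value = 8.4375 > continuation, so V_dd = 8.4375 (exercise)
Node u (S = 35): continuation = 1/1.01·[0.1333·0.0000 + 0.8667·0.0000] = 0.0000; exercise value = 0.0000 ≤ continuation, so V_u = 0.0000
Node d (S = 23.75): continuation = 1/1.01·[0.1333·0.0000 + 0.8667·8.4375] = 7.2401; exercise value = 7.2500 > continuation, so V_d = 7.2500 (exercise)
Node 0 (S = 25): continuation = 1/1.01·[0.1333·0.0000 + 0.8667·7.2500] = 6.2211; exercise value = 6.0000 ≤ continuation, so V_0 = 6.2211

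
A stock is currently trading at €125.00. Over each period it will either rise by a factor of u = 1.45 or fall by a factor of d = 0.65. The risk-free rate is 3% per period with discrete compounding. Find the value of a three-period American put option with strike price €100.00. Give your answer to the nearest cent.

Risk-neutral probability p = (1 + 0.03 − 0.65)/(1.45 − 0.65) = 0.3800/0.8000 = 0.4750
Terminal stock prices: S_uuu = 381.1, S_uud = 170.8, S_udd = 76.58, S_ddd = 34.33
Terminal payoffs (K − S): max(-281.1, 0) = 0, max(-70.83, 0) = 0, max(23.42, 0) = 23.42, max(65.67, 0) = 65.67
Node uu (S = 262.8): continuation = 1/1.03·[0.4750·0.0000 + 0.5250·0.0000] = 0.0000; exercise value = 0.0000 ≤ continuation, so V_uu = 0.0000
Node ud (S = 117.8): continuation = 1/1.03·[0.4750·0.0000 + 0.5250·23.4219] = 11.9383; exercise value = 0.0000 ≤ continuation, so V_ud = 11.9383
Node dd (S = 52.81): continuation = 1/1.03·[0.4750·23.4219 + 0.5250·65.6719] = 44.2749; exercise value = 47.1875 > continuation, so V_dd = 47.1875 (exercise)
Node u (S = 181.2): continuation = 1/1.03·[0.4750·0.0000 + 0.5250·11.9383] = 6.0851; exercise value = 0.0000 ≤ continuation, so V_u = 6.0851
Node d (S = 81.25): continuation = 1/1.03·[0.4750·11.9383 + 0.5250·47.1875] = 29.5574; exercise value = 18.7500 ≤ continuation, so V_d = 29.5574
Node 0 (S = 125): continuation = 1/1.03·[0.4750·6.0851 + 0.5250·29.5574] = 17.8719; exercise value = 0.0000 ≤ continuation, so V_0 = 17.8719

€17.87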